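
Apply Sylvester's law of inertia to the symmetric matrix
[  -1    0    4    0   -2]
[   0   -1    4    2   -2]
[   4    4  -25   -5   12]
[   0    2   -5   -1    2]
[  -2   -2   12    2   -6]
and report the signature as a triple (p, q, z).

Answer: (2, 3, 0)

Derivation:
step 0: pivot -1 → sign −
step 1: pivot -1 → sign −
step 2: pivot 7 → sign +
step 3: pivot 12/7 → sign +
step 4: pivot -1/3 → sign −
signature = (2, 3, 0)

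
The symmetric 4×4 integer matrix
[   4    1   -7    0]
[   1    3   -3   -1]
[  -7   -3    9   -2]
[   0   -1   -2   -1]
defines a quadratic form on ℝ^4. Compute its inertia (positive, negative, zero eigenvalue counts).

Answer: (3, 1, 0)

Derivation:
step 0: pivot 4 → sign +
step 1: pivot 11/4 → sign +
step 2: pivot -42/11 → sign −
step 3: pivot 3/14 → sign +
signature = (3, 1, 0)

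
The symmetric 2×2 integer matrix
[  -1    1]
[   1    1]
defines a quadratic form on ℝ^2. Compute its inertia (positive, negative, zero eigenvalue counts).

step 0: pivot -1 → sign −
step 1: pivot 2 → sign +
signature = (1, 1, 0)

Answer: (1, 1, 0)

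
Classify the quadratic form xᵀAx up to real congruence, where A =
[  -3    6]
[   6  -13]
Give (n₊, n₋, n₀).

Answer: (0, 2, 0)

Derivation:
step 0: pivot -3 → sign −
step 1: pivot -1 → sign −
signature = (0, 2, 0)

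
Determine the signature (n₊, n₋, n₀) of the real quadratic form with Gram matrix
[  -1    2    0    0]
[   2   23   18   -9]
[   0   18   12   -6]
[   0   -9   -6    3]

Answer: (1, 1, 2)

Derivation:
step 0: pivot -1 → sign −
step 1: pivot 27 → sign +
step 2: row/col 2 already zero → sign 0
step 3: row/col 3 already zero → sign 0
signature = (1, 1, 2)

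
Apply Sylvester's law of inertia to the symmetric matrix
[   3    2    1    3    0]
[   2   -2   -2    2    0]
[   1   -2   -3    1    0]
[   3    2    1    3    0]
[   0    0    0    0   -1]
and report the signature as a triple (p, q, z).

Answer: (1, 3, 1)

Derivation:
step 0: pivot 3 → sign +
step 1: pivot -10/3 → sign −
step 2: pivot -6/5 → sign −
step 3: pivot -1 → sign −
step 4: row/col 4 already zero → sign 0
signature = (1, 3, 1)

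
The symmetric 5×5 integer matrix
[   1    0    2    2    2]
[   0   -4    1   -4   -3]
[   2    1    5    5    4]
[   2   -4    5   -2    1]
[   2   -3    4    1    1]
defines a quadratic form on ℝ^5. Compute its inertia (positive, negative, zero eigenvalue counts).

step 0: pivot 1 → sign +
step 1: pivot -4 → sign −
step 2: pivot 5/4 → sign +
step 3: pivot -2 → sign −
step 4: pivot -6/5 → sign −
signature = (2, 3, 0)

Answer: (2, 3, 0)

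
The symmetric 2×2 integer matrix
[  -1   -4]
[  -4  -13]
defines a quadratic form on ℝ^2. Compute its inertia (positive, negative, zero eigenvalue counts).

step 0: pivot -1 → sign −
step 1: pivot 3 → sign +
signature = (1, 1, 0)

Answer: (1, 1, 0)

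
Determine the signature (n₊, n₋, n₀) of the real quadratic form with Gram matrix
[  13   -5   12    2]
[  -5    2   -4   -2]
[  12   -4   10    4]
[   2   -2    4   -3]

Answer: (3, 1, 0)

Derivation:
step 0: pivot 13 → sign +
step 1: pivot 1/13 → sign +
step 2: pivot -6 → sign −
step 3: pivot 1 → sign +
signature = (3, 1, 0)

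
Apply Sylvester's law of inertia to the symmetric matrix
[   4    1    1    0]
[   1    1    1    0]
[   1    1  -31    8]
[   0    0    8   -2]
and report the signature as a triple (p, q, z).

step 0: pivot 4 → sign +
step 1: pivot 3/4 → sign +
step 2: pivot -32 → sign −
step 3: row/col 3 already zero → sign 0
signature = (2, 1, 1)

Answer: (2, 1, 1)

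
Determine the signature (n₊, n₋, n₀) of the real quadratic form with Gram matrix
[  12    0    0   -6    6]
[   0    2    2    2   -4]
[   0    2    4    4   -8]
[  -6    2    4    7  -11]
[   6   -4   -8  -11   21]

Answer: (4, 0, 1)

Derivation:
step 0: pivot 12 → sign +
step 1: pivot 2 → sign +
step 2: pivot 2 → sign +
step 3: pivot 2 → sign +
step 4: row/col 4 already zero → sign 0
signature = (4, 0, 1)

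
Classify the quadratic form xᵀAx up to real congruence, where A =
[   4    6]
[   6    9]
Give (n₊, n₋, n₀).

step 0: pivot 4 → sign +
step 1: row/col 1 already zero → sign 0
signature = (1, 0, 1)

Answer: (1, 0, 1)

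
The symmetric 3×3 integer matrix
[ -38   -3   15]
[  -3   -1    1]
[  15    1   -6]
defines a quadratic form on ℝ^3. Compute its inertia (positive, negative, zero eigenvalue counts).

step 0: pivot -38 → sign −
step 1: pivot -29/38 → sign −
step 2: pivot -1/29 → sign −
signature = (0, 3, 0)

Answer: (0, 3, 0)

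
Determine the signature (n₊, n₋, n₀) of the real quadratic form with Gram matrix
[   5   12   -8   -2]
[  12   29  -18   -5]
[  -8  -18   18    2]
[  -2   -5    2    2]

step 0: pivot 5 → sign +
step 1: pivot 1/5 → sign +
step 2: pivot -2 → sign −
step 3: pivot 1 → sign +
signature = (3, 1, 0)

Answer: (3, 1, 0)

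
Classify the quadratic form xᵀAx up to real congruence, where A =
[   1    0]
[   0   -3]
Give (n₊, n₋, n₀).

step 0: pivot 1 → sign +
step 1: pivot -3 → sign −
signature = (1, 1, 0)

Answer: (1, 1, 0)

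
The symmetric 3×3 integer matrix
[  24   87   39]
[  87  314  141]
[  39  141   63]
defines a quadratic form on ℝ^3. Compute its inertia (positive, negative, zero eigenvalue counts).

Answer: (1, 2, 0)

Derivation:
step 0: pivot 24 → sign +
step 1: pivot -11/8 → sign −
step 2: pivot -3/11 → sign −
signature = (1, 2, 0)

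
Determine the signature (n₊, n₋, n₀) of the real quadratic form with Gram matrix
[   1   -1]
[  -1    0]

step 0: pivot 1 → sign +
step 1: pivot -1 → sign −
signature = (1, 1, 0)

Answer: (1, 1, 0)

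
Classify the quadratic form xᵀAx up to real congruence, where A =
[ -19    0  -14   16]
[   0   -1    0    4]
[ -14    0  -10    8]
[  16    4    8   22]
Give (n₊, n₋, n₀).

step 0: pivot -19 → sign −
step 1: pivot -1 → sign −
step 2: pivot 6/19 → sign +
step 3: pivot 6 → sign +
signature = (2, 2, 0)

Answer: (2, 2, 0)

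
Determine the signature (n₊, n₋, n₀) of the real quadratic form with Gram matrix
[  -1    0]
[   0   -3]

Answer: (0, 2, 0)

Derivation:
step 0: pivot -1 → sign −
step 1: pivot -3 → sign −
signature = (0, 2, 0)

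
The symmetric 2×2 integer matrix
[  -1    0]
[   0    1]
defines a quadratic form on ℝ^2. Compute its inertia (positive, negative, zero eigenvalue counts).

step 0: pivot -1 → sign −
step 1: pivot 1 → sign +
signature = (1, 1, 0)

Answer: (1, 1, 0)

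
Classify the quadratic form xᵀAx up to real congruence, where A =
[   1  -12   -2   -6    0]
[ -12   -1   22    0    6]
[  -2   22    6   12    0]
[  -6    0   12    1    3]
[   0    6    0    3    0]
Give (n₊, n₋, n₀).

Answer: (4, 1, 0)

Derivation:
step 0: pivot 1 → sign +
step 1: pivot -145 → sign −
step 2: pivot 294/145 → sign +
step 3: pivot 13/49 → sign +
step 4: pivot 3/13 → sign +
signature = (4, 1, 0)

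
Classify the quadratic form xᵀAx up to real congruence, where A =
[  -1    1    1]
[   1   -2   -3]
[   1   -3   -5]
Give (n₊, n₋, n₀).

step 0: pivot -1 → sign −
step 1: pivot -1 → sign −
step 2: row/col 2 already zero → sign 0
signature = (0, 2, 1)

Answer: (0, 2, 1)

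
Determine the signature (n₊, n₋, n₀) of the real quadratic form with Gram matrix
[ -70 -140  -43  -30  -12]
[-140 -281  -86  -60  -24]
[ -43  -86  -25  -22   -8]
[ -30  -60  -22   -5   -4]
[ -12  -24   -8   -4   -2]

step 0: pivot -70 → sign −
step 1: pivot -1 → sign −
step 2: pivot 99/70 → sign +
step 3: pivot -115/99 → sign −
step 4: pivot -6/115 → sign −
signature = (1, 4, 0)

Answer: (1, 4, 0)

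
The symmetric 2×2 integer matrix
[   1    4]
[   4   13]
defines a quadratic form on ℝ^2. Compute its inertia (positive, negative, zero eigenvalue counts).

step 0: pivot 1 → sign +
step 1: pivot -3 → sign −
signature = (1, 1, 0)

Answer: (1, 1, 0)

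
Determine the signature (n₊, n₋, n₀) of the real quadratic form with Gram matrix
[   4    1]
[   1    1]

Answer: (2, 0, 0)

Derivation:
step 0: pivot 4 → sign +
step 1: pivot 3/4 → sign +
signature = (2, 0, 0)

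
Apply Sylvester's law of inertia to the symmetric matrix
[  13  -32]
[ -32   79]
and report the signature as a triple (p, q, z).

step 0: pivot 13 → sign +
step 1: pivot 3/13 → sign +
signature = (2, 0, 0)

Answer: (2, 0, 0)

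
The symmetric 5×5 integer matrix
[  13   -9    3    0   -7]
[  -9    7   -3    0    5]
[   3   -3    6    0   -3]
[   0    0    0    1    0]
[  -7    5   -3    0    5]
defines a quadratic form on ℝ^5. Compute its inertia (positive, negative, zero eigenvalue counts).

step 0: pivot 13 → sign +
step 1: pivot 10/13 → sign +
step 2: pivot 21/5 → sign +
step 3: pivot 1 → sign +
step 4: pivot 6/7 → sign +
signature = (5, 0, 0)

Answer: (5, 0, 0)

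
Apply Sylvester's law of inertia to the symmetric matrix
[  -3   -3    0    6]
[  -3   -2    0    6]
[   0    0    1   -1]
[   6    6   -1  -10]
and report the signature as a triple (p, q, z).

Answer: (3, 1, 0)

Derivation:
step 0: pivot -3 → sign −
step 1: pivot 1 → sign +
step 2: pivot 1 → sign +
step 3: pivot 1 → sign +
signature = (3, 1, 0)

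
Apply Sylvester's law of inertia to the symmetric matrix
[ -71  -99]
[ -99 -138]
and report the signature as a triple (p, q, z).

Answer: (1, 1, 0)

Derivation:
step 0: pivot -71 → sign −
step 1: pivot 3/71 → sign +
signature = (1, 1, 0)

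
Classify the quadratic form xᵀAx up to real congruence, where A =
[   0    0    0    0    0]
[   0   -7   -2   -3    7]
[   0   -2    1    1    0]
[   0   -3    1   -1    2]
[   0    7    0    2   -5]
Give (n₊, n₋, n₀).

step 0: pivot -7 → sign −
step 1: pivot 11/7 → sign +
step 2: pivot -21/11 → sign −
step 3: pivot 3/7 → sign +
step 4: row/col 4 already zero → sign 0
signature = (2, 2, 1)

Answer: (2, 2, 1)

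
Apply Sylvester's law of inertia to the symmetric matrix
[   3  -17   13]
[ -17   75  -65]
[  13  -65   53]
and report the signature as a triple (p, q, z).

Answer: (2, 1, 0)

Derivation:
step 0: pivot 3 → sign +
step 1: pivot -64/3 → sign −
step 2: pivot 3/16 → sign +
signature = (2, 1, 0)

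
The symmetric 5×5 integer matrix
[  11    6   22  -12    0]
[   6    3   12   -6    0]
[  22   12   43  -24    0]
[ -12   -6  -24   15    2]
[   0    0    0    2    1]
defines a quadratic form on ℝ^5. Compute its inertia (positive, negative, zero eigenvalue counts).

Answer: (2, 3, 0)

Derivation:
step 0: pivot 11 → sign +
step 1: pivot -3/11 → sign −
step 2: pivot -1 → sign −
step 3: pivot 3 → sign +
step 4: pivot -1/3 → sign −
signature = (2, 3, 0)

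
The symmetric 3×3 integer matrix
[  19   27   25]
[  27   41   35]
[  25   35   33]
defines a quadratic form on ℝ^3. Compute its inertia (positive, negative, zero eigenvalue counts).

step 0: pivot 19 → sign +
step 1: pivot 50/19 → sign +
step 2: row/col 2 already zero → sign 0
signature = (2, 0, 1)

Answer: (2, 0, 1)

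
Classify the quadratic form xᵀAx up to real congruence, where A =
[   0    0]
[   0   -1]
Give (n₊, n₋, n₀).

step 0: pivot -1 → sign −
step 1: row/col 1 already zero → sign 0
signature = (0, 1, 1)

Answer: (0, 1, 1)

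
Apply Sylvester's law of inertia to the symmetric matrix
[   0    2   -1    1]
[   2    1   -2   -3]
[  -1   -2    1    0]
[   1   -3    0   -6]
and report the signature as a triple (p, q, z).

Answer: (1, 3, 0)

Derivation:
step 0: pivot 1 → sign +
step 1: pivot -4 → sign −
step 2: pivot -3/4 → sign −
step 3: pivot -2 → sign −
signature = (1, 3, 0)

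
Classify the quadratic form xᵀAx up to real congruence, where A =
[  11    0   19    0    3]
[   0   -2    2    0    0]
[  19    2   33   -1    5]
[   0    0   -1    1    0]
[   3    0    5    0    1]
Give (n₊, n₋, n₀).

step 0: pivot 11 → sign +
step 1: pivot -2 → sign −
step 2: pivot 24/11 → sign +
step 3: pivot 13/24 → sign +
step 4: pivot 2/13 → sign +
signature = (4, 1, 0)

Answer: (4, 1, 0)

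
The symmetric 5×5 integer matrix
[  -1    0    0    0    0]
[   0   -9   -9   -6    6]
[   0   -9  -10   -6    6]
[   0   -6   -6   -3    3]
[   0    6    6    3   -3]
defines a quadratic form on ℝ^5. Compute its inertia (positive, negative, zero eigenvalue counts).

Answer: (1, 3, 1)

Derivation:
step 0: pivot -1 → sign −
step 1: pivot -9 → sign −
step 2: pivot -1 → sign −
step 3: pivot 1 → sign +
step 4: row/col 4 already zero → sign 0
signature = (1, 3, 1)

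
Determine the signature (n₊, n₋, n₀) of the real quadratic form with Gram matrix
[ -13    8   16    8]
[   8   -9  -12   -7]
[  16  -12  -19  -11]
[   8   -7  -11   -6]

step 0: pivot -13 → sign −
step 1: pivot -53/13 → sign −
step 2: pivot 97/53 → sign +
step 3: pivot -2/97 → sign −
signature = (1, 3, 0)

Answer: (1, 3, 0)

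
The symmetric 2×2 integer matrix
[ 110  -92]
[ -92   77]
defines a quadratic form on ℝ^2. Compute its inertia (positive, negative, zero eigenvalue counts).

Answer: (2, 0, 0)

Derivation:
step 0: pivot 110 → sign +
step 1: pivot 3/55 → sign +
signature = (2, 0, 0)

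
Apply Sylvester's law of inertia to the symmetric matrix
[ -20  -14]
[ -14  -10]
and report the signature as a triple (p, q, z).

Answer: (0, 2, 0)

Derivation:
step 0: pivot -20 → sign −
step 1: pivot -1/5 → sign −
signature = (0, 2, 0)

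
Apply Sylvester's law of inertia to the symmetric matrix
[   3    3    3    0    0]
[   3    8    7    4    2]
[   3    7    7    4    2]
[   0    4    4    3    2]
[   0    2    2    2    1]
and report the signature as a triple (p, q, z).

step 0: pivot 3 → sign +
step 1: pivot 5 → sign +
step 2: pivot 4/5 → sign +
step 3: pivot -1 → sign −
step 4: row/col 4 already zero → sign 0
signature = (3, 1, 1)

Answer: (3, 1, 1)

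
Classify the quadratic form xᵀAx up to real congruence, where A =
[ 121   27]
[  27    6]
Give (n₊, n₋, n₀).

Answer: (1, 1, 0)

Derivation:
step 0: pivot 121 → sign +
step 1: pivot -3/121 → sign −
signature = (1, 1, 0)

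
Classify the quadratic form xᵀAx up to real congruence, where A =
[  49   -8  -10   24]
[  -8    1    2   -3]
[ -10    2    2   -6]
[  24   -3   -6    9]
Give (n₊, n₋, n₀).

Answer: (2, 1, 1)

Derivation:
step 0: pivot 49 → sign +
step 1: pivot -15/49 → sign −
step 2: pivot 2/5 → sign +
step 3: row/col 3 already zero → sign 0
signature = (2, 1, 1)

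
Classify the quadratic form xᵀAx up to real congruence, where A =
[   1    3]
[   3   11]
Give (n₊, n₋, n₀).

step 0: pivot 1 → sign +
step 1: pivot 2 → sign +
signature = (2, 0, 0)

Answer: (2, 0, 0)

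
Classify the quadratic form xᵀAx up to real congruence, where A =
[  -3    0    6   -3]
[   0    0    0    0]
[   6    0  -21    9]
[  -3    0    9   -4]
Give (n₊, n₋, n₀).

Answer: (0, 2, 2)

Derivation:
step 0: pivot -3 → sign −
step 1: pivot -9 → sign −
step 2: row/col 2 already zero → sign 0
step 3: row/col 3 already zero → sign 0
signature = (0, 2, 2)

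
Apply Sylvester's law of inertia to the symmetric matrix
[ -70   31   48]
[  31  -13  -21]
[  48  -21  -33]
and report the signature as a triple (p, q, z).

step 0: pivot -70 → sign −
step 1: pivot 51/70 → sign +
step 2: pivot -3/17 → sign −
signature = (1, 2, 0)

Answer: (1, 2, 0)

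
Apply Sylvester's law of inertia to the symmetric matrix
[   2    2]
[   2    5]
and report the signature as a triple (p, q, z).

Answer: (2, 0, 0)

Derivation:
step 0: pivot 2 → sign +
step 1: pivot 3 → sign +
signature = (2, 0, 0)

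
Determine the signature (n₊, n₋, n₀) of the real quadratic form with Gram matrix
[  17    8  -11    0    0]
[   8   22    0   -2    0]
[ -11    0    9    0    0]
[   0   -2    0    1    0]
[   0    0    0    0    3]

Answer: (4, 0, 1)

Derivation:
step 0: pivot 17 → sign +
step 1: pivot 310/17 → sign +
step 2: pivot 64/155 → sign +
step 3: pivot 3 → sign +
step 4: row/col 4 already zero → sign 0
signature = (4, 0, 1)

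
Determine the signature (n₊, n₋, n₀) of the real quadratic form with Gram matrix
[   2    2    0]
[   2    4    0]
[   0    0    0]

step 0: pivot 2 → sign +
step 1: pivot 2 → sign +
step 2: row/col 2 already zero → sign 0
signature = (2, 0, 1)

Answer: (2, 0, 1)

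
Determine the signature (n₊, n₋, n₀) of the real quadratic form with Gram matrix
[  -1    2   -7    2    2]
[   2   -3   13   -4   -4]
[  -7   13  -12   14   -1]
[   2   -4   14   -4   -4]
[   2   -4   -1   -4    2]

Answer: (2, 2, 1)

Derivation:
step 0: pivot -1 → sign −
step 1: pivot 1 → sign +
step 2: pivot 36 → sign +
step 3: pivot -1/4 → sign −
step 4: row/col 4 already zero → sign 0
signature = (2, 2, 1)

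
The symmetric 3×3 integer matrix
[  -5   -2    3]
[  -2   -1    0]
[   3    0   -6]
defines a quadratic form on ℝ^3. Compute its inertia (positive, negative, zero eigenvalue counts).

step 0: pivot -5 → sign −
step 1: pivot -1/5 → sign −
step 2: pivot 3 → sign +
signature = (1, 2, 0)

Answer: (1, 2, 0)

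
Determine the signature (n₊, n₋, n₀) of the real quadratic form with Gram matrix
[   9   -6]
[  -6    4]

Answer: (1, 0, 1)

Derivation:
step 0: pivot 9 → sign +
step 1: row/col 1 already zero → sign 0
signature = (1, 0, 1)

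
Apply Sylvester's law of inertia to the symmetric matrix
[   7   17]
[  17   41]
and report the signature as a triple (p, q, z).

Answer: (1, 1, 0)

Derivation:
step 0: pivot 7 → sign +
step 1: pivot -2/7 → sign −
signature = (1, 1, 0)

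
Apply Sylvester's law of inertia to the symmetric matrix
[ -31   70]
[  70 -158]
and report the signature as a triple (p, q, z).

Answer: (1, 1, 0)

Derivation:
step 0: pivot -31 → sign −
step 1: pivot 2/31 → sign +
signature = (1, 1, 0)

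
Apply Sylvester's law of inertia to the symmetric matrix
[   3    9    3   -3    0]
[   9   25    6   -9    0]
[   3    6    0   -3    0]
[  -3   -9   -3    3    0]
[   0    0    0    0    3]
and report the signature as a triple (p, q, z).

Answer: (3, 1, 1)

Derivation:
step 0: pivot 3 → sign +
step 1: pivot -2 → sign −
step 2: pivot 3/2 → sign +
step 3: pivot 3 → sign +
step 4: row/col 4 already zero → sign 0
signature = (3, 1, 1)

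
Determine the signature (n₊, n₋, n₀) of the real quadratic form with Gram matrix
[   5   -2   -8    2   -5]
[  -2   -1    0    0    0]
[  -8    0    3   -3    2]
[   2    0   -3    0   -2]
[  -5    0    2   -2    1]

step 0: pivot 5 → sign +
step 1: pivot -9/5 → sign −
step 2: pivot -37/9 → sign −
step 3: pivot -3/37 → sign −
step 4: row/col 4 already zero → sign 0
signature = (1, 3, 1)

Answer: (1, 3, 1)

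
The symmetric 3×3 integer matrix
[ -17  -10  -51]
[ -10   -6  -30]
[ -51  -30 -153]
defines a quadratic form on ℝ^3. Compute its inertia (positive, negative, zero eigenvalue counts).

step 0: pivot -17 → sign −
step 1: pivot -2/17 → sign −
step 2: row/col 2 already zero → sign 0
signature = (0, 2, 1)

Answer: (0, 2, 1)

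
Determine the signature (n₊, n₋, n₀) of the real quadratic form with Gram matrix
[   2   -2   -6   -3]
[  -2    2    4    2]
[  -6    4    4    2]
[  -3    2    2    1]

Answer: (2, 1, 1)

Derivation:
step 0: pivot 2 → sign +
step 1: pivot -14 → sign −
step 2: pivot 2/7 → sign +
step 3: row/col 3 already zero → sign 0
signature = (2, 1, 1)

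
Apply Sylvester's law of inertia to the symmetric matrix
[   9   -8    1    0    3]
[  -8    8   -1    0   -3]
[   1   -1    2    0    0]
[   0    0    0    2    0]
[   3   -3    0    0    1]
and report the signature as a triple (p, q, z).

step 0: pivot 9 → sign +
step 1: pivot 8/9 → sign +
step 2: pivot 15/8 → sign +
step 3: pivot 2 → sign +
step 4: pivot -1/5 → sign −
signature = (4, 1, 0)

Answer: (4, 1, 0)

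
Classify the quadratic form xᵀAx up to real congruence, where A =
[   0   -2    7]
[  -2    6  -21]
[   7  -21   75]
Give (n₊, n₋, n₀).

step 0: pivot 6 → sign +
step 1: pivot -2/3 → sign −
step 2: pivot 3/2 → sign +
signature = (2, 1, 0)

Answer: (2, 1, 0)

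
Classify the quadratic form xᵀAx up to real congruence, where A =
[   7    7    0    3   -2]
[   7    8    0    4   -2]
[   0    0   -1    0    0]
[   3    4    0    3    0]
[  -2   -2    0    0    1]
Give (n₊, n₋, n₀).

Answer: (3, 2, 0)

Derivation:
step 0: pivot 7 → sign +
step 1: pivot 1 → sign +
step 2: pivot -1 → sign −
step 3: pivot 5/7 → sign +
step 4: pivot -3/5 → sign −
signature = (3, 2, 0)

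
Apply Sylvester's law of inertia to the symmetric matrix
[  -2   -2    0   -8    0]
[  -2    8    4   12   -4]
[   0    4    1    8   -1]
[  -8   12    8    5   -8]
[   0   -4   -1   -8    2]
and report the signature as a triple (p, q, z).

Answer: (2, 3, 0)

Derivation:
step 0: pivot -2 → sign −
step 1: pivot 10 → sign +
step 2: pivot -3/5 → sign −
step 3: pivot -3 → sign −
step 4: pivot 1 → sign +
signature = (2, 3, 0)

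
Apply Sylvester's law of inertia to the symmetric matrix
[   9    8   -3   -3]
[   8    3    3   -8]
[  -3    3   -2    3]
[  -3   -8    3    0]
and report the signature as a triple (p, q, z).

Answer: (2, 2, 0)

Derivation:
step 0: pivot 9 → sign +
step 1: pivot -37/9 → sign −
step 2: pivot 178/37 → sign +
step 3: pivot -3/89 → sign −
signature = (2, 2, 0)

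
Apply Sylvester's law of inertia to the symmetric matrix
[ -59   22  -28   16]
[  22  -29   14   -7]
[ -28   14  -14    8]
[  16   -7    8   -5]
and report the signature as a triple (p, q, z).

Answer: (0, 4, 0)

Derivation:
step 0: pivot -59 → sign −
step 1: pivot -1227/59 → sign −
step 2: pivot -42/409 → sign −
step 3: pivot -2/21 → sign −
signature = (0, 4, 0)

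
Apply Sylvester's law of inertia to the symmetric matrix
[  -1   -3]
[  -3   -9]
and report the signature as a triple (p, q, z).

Answer: (0, 1, 1)

Derivation:
step 0: pivot -1 → sign −
step 1: row/col 1 already zero → sign 0
signature = (0, 1, 1)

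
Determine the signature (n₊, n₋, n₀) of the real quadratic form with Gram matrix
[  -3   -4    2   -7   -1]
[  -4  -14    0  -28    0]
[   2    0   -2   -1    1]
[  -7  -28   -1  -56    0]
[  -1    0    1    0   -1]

Answer: (2, 3, 0)

Derivation:
step 0: pivot -3 → sign −
step 1: pivot -26/3 → sign −
step 2: pivot 2/13 → sign +
step 3: pivot 1/2 → sign +
step 4: pivot -1 → sign −
signature = (2, 3, 0)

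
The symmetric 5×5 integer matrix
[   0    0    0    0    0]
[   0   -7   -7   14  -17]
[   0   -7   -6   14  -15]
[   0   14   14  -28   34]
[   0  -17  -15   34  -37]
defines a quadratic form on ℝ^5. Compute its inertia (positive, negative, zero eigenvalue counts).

Answer: (2, 1, 2)

Derivation:
step 0: pivot -7 → sign −
step 1: pivot 1 → sign +
step 2: pivot 2/7 → sign +
step 3: row/col 3 already zero → sign 0
step 4: row/col 4 already zero → sign 0
signature = (2, 1, 2)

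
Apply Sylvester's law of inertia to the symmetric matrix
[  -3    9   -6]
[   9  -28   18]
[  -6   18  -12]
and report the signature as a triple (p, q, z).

step 0: pivot -3 → sign −
step 1: pivot -1 → sign −
step 2: row/col 2 already zero → sign 0
signature = (0, 2, 1)

Answer: (0, 2, 1)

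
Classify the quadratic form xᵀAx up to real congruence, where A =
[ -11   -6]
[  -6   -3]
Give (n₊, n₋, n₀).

Answer: (1, 1, 0)

Derivation:
step 0: pivot -11 → sign −
step 1: pivot 3/11 → sign +
signature = (1, 1, 0)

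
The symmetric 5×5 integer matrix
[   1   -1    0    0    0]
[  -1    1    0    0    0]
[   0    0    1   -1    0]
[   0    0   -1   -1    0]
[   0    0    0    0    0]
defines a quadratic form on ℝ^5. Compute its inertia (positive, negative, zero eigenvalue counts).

Answer: (2, 1, 2)

Derivation:
step 0: pivot 1 → sign +
step 1: pivot 1 → sign +
step 2: pivot -2 → sign −
step 3: row/col 3 already zero → sign 0
step 4: row/col 4 already zero → sign 0
signature = (2, 1, 2)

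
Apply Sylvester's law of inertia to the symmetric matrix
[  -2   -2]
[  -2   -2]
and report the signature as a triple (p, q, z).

step 0: pivot -2 → sign −
step 1: row/col 1 already zero → sign 0
signature = (0, 1, 1)

Answer: (0, 1, 1)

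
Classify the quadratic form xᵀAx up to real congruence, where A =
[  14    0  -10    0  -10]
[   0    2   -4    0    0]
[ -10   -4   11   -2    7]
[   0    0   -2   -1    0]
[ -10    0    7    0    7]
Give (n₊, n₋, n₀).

Answer: (2, 2, 1)

Derivation:
step 0: pivot 14 → sign +
step 1: pivot 2 → sign +
step 2: pivot -29/7 → sign −
step 3: pivot -1/29 → sign −
step 4: row/col 4 already zero → sign 0
signature = (2, 2, 1)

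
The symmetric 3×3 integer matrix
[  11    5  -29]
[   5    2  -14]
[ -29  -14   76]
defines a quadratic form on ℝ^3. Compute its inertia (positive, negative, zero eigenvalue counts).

Answer: (2, 1, 0)

Derivation:
step 0: pivot 11 → sign +
step 1: pivot -3/11 → sign −
step 2: pivot 2 → sign +
signature = (2, 1, 0)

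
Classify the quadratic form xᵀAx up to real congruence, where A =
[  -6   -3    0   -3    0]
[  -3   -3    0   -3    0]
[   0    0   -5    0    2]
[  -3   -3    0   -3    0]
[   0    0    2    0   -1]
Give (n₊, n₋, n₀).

Answer: (0, 4, 1)

Derivation:
step 0: pivot -6 → sign −
step 1: pivot -3/2 → sign −
step 2: pivot -5 → sign −
step 3: pivot -1/5 → sign −
step 4: row/col 4 already zero → sign 0
signature = (0, 4, 1)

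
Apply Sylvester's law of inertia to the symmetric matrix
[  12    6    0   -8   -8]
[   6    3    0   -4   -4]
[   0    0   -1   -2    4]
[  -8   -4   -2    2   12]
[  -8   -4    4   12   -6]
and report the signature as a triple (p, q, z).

step 0: pivot 12 → sign +
step 1: pivot -1 → sign −
step 2: pivot 2/3 → sign +
step 3: pivot 2 → sign +
step 4: row/col 4 already zero → sign 0
signature = (3, 1, 1)

Answer: (3, 1, 1)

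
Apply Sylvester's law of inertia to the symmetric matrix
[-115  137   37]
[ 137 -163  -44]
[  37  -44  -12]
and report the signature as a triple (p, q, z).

step 0: pivot -115 → sign −
step 1: pivot 24/115 → sign +
step 2: pivot -1/8 → sign −
signature = (1, 2, 0)

Answer: (1, 2, 0)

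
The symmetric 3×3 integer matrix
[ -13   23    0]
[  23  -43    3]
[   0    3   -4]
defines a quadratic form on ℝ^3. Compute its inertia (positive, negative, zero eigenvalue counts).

Answer: (0, 3, 0)

Derivation:
step 0: pivot -13 → sign −
step 1: pivot -30/13 → sign −
step 2: pivot -1/10 → sign −
signature = (0, 3, 0)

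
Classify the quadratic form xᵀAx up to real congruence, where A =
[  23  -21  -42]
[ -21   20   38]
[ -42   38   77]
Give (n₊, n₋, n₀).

step 0: pivot 23 → sign +
step 1: pivot 19/23 → sign +
step 2: pivot 3/19 → sign +
signature = (3, 0, 0)

Answer: (3, 0, 0)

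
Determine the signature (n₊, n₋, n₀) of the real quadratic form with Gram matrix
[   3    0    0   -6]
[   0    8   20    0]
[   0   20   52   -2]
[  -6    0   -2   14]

Answer: (3, 0, 1)

Derivation:
step 0: pivot 3 → sign +
step 1: pivot 8 → sign +
step 2: pivot 2 → sign +
step 3: row/col 3 already zero → sign 0
signature = (3, 0, 1)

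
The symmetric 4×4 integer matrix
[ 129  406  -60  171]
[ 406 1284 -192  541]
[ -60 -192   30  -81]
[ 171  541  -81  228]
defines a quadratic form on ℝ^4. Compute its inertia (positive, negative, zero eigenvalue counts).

step 0: pivot 129 → sign +
step 1: pivot 800/129 → sign +
step 2: pivot 12/25 → sign +
step 3: pivot 3/64 → sign +
signature = (4, 0, 0)

Answer: (4, 0, 0)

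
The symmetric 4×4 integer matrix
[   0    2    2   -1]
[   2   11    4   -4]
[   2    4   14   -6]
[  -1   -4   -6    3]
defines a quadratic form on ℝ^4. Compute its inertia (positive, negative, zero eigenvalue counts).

Answer: (2, 2, 0)

Derivation:
step 0: pivot 11 → sign +
step 1: pivot -4/11 → sign −
step 2: pivot 17 → sign +
step 3: pivot -1/34 → sign −
signature = (2, 2, 0)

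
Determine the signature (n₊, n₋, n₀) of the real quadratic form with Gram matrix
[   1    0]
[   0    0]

Answer: (1, 0, 1)

Derivation:
step 0: pivot 1 → sign +
step 1: row/col 1 already zero → sign 0
signature = (1, 0, 1)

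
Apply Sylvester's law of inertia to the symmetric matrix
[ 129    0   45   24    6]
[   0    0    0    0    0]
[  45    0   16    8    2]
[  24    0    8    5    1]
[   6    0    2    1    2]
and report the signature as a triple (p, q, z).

Answer: (4, 0, 1)

Derivation:
step 0: pivot 129 → sign +
step 1: pivot 13/43 → sign +
step 2: pivot 1/13 → sign +
step 3: pivot 1 → sign +
step 4: row/col 4 already zero → sign 0
signature = (4, 0, 1)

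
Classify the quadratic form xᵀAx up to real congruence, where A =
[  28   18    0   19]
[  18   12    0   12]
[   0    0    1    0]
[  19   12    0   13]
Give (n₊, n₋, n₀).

step 0: pivot 28 → sign +
step 1: pivot 3/7 → sign +
step 2: pivot 1 → sign +
step 3: row/col 3 already zero → sign 0
signature = (3, 0, 1)

Answer: (3, 0, 1)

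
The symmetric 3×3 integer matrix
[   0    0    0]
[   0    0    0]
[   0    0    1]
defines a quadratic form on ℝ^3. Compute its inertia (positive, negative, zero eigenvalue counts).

step 0: pivot 1 → sign +
step 1: row/col 1 already zero → sign 0
step 2: row/col 2 already zero → sign 0
signature = (1, 0, 2)

Answer: (1, 0, 2)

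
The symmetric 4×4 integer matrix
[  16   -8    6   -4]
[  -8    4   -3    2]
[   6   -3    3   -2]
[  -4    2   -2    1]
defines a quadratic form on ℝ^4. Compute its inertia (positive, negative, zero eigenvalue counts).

step 0: pivot 16 → sign +
step 1: pivot 3/4 → sign +
step 2: pivot -1/3 → sign −
step 3: row/col 3 already zero → sign 0
signature = (2, 1, 1)

Answer: (2, 1, 1)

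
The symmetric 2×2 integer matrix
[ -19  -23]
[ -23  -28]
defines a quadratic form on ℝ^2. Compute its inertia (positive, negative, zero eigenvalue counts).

Answer: (0, 2, 0)

Derivation:
step 0: pivot -19 → sign −
step 1: pivot -3/19 → sign −
signature = (0, 2, 0)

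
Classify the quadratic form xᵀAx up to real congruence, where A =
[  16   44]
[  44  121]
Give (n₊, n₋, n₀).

Answer: (1, 0, 1)

Derivation:
step 0: pivot 16 → sign +
step 1: row/col 1 already zero → sign 0
signature = (1, 0, 1)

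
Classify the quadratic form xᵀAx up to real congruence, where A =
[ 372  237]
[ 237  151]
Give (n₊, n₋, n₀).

Answer: (2, 0, 0)

Derivation:
step 0: pivot 372 → sign +
step 1: pivot 1/124 → sign +
signature = (2, 0, 0)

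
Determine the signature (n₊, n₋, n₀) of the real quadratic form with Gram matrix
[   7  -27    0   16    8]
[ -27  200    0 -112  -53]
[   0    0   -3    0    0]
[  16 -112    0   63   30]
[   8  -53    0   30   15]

step 0: pivot 7 → sign +
step 1: pivot 671/7 → sign +
step 2: pivot -3 → sign −
step 3: pivot 3/61 → sign +
step 4: pivot 6/11 → sign +
signature = (4, 1, 0)

Answer: (4, 1, 0)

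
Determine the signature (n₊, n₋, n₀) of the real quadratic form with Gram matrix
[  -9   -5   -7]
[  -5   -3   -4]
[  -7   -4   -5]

Answer: (1, 2, 0)

Derivation:
step 0: pivot -9 → sign −
step 1: pivot -2/9 → sign −
step 2: pivot 1/2 → sign +
signature = (1, 2, 0)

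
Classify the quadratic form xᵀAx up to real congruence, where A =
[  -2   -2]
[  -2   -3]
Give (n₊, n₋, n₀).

Answer: (0, 2, 0)

Derivation:
step 0: pivot -2 → sign −
step 1: pivot -1 → sign −
signature = (0, 2, 0)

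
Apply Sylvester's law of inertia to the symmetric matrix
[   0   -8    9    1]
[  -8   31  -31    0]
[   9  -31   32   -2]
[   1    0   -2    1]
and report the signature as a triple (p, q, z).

step 0: pivot 31 → sign +
step 1: pivot -64/31 → sign −
step 2: pivot 95/64 → sign +
step 3: pivot -6/95 → sign −
signature = (2, 2, 0)

Answer: (2, 2, 0)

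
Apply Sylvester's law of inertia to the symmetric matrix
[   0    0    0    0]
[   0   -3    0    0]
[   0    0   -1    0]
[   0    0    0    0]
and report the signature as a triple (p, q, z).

step 0: pivot -3 → sign −
step 1: pivot -1 → sign −
step 2: row/col 2 already zero → sign 0
step 3: row/col 3 already zero → sign 0
signature = (0, 2, 2)

Answer: (0, 2, 2)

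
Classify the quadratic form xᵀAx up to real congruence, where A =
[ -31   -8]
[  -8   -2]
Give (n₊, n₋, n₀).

Answer: (1, 1, 0)

Derivation:
step 0: pivot -31 → sign −
step 1: pivot 2/31 → sign +
signature = (1, 1, 0)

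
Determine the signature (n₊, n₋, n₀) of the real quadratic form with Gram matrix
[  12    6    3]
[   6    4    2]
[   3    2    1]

step 0: pivot 12 → sign +
step 1: pivot 1 → sign +
step 2: row/col 2 already zero → sign 0
signature = (2, 0, 1)

Answer: (2, 0, 1)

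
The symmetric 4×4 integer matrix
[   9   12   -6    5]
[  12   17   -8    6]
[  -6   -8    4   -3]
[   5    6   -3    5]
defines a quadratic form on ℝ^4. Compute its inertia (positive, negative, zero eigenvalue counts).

step 0: pivot 9 → sign +
step 1: pivot 1 → sign +
step 2: pivot 16/9 → sign +
step 3: pivot -1/16 → sign −
signature = (3, 1, 0)

Answer: (3, 1, 0)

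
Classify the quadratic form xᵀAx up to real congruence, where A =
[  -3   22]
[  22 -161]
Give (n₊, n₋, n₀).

step 0: pivot -3 → sign −
step 1: pivot 1/3 → sign +
signature = (1, 1, 0)

Answer: (1, 1, 0)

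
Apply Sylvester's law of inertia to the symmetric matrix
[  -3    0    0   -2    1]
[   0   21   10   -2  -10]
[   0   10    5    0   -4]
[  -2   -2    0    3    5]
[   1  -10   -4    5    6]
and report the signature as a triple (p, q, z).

step 0: pivot -3 → sign −
step 1: pivot 21 → sign +
step 2: pivot 5/21 → sign +
step 3: pivot 1/3 → sign +
step 4: pivot -6/5 → sign −
signature = (3, 2, 0)

Answer: (3, 2, 0)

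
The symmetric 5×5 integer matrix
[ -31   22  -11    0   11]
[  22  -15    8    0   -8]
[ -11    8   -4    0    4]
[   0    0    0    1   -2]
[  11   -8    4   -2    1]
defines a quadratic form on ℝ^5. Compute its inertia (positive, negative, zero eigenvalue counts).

step 0: pivot -31 → sign −
step 1: pivot 19/31 → sign +
step 2: pivot -3/19 → sign −
step 3: pivot 1 → sign +
step 4: pivot 1 → sign +
signature = (3, 2, 0)

Answer: (3, 2, 0)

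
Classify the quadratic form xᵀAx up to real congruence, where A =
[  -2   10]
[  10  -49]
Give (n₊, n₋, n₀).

Answer: (1, 1, 0)

Derivation:
step 0: pivot -2 → sign −
step 1: pivot 1 → sign +
signature = (1, 1, 0)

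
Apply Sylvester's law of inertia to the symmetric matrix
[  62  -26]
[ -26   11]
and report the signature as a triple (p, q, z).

step 0: pivot 62 → sign +
step 1: pivot 3/31 → sign +
signature = (2, 0, 0)

Answer: (2, 0, 0)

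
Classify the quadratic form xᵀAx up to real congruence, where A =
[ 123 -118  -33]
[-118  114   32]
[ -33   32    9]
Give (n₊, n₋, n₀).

Answer: (2, 0, 1)

Derivation:
step 0: pivot 123 → sign +
step 1: pivot 98/123 → sign +
step 2: row/col 2 already zero → sign 0
signature = (2, 0, 1)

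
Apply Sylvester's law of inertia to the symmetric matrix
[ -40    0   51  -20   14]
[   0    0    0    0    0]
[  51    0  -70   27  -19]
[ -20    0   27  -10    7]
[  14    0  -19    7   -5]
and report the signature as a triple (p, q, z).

step 0: pivot -40 → sign −
step 1: pivot -199/40 → sign −
step 2: pivot 90/199 → sign +
step 3: pivot -1/10 → sign −
step 4: row/col 4 already zero → sign 0
signature = (1, 3, 1)

Answer: (1, 3, 1)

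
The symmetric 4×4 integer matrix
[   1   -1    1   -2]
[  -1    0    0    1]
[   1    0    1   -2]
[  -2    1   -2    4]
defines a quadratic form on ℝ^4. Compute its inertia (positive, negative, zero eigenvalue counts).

step 0: pivot 1 → sign +
step 1: pivot -1 → sign −
step 2: pivot 1 → sign +
step 3: row/col 3 already zero → sign 0
signature = (2, 1, 1)

Answer: (2, 1, 1)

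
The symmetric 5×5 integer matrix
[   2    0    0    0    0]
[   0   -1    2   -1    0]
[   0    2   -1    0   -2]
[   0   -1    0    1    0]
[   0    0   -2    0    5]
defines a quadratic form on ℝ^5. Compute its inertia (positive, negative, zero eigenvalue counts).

Answer: (4, 1, 0)

Derivation:
step 0: pivot 2 → sign +
step 1: pivot -1 → sign −
step 2: pivot 3 → sign +
step 3: pivot 2/3 → sign +
step 4: pivot 1 → sign +
signature = (4, 1, 0)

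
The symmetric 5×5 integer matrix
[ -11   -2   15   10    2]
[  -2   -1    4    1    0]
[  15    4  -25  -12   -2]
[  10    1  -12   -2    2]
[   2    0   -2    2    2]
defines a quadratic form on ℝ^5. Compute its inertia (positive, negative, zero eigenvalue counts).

Answer: (2, 3, 0)

Derivation:
step 0: pivot -11 → sign −
step 1: pivot -7/11 → sign −
step 2: pivot -2 → sign −
step 3: pivot 57/7 → sign +
step 4: pivot 6/19 → sign +
signature = (2, 3, 0)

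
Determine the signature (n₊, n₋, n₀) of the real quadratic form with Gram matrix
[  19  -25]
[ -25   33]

Answer: (2, 0, 0)

Derivation:
step 0: pivot 19 → sign +
step 1: pivot 2/19 → sign +
signature = (2, 0, 0)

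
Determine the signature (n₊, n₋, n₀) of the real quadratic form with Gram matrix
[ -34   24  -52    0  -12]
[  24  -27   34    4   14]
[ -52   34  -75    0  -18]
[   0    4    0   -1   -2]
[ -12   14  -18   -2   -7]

Answer: (3, 2, 0)

Derivation:
step 0: pivot -34 → sign −
step 1: pivot -171/17 → sign −
step 2: pivot 899/171 → sign +
step 3: pivot 333/899 → sign +
step 4: pivot 1/37 → sign +
signature = (3, 2, 0)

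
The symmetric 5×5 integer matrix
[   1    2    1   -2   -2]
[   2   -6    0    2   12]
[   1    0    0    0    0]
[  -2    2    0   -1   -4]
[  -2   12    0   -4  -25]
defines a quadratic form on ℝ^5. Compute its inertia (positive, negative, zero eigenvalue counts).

step 0: pivot 1 → sign +
step 1: pivot -10 → sign −
step 2: pivot -3/5 → sign −
step 3: pivot -1/3 → sign −
step 4: pivot -1 → sign −
signature = (1, 4, 0)

Answer: (1, 4, 0)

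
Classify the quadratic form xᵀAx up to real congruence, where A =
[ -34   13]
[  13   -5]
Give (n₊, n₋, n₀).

Answer: (0, 2, 0)

Derivation:
step 0: pivot -34 → sign −
step 1: pivot -1/34 → sign −
signature = (0, 2, 0)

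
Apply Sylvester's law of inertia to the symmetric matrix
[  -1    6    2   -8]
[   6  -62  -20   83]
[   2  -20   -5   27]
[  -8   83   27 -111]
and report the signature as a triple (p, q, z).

Answer: (2, 2, 0)

Derivation:
step 0: pivot -1 → sign −
step 1: pivot -26 → sign −
step 2: pivot 19/13 → sign +
step 3: pivot 3/38 → sign +
signature = (2, 2, 0)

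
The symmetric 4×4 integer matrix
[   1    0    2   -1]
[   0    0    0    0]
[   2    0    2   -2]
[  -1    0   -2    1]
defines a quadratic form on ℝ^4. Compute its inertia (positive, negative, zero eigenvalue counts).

step 0: pivot 1 → sign +
step 1: pivot -2 → sign −
step 2: row/col 2 already zero → sign 0
step 3: row/col 3 already zero → sign 0
signature = (1, 1, 2)

Answer: (1, 1, 2)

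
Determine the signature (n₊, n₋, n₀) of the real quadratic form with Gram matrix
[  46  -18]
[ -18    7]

step 0: pivot 46 → sign +
step 1: pivot -1/23 → sign −
signature = (1, 1, 0)

Answer: (1, 1, 0)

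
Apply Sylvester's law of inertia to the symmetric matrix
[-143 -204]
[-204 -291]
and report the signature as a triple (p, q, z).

step 0: pivot -143 → sign −
step 1: pivot 3/143 → sign +
signature = (1, 1, 0)

Answer: (1, 1, 0)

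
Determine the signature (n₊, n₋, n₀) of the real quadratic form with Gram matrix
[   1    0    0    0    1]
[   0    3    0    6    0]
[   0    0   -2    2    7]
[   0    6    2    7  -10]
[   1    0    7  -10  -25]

Answer: (3, 2, 0)

Derivation:
step 0: pivot 1 → sign +
step 1: pivot 3 → sign +
step 2: pivot -2 → sign −
step 3: pivot -3 → sign −
step 4: pivot 3/2 → sign +
signature = (3, 2, 0)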